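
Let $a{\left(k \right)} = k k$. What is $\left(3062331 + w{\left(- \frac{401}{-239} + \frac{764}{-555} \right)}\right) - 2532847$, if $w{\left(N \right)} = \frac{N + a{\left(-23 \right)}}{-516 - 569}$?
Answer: $\frac{76203174411136}{143919825} \approx 5.2948 \cdot 10^{5}$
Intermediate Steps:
$a{\left(k \right)} = k^{2}$
$w{\left(N \right)} = - \frac{529}{1085} - \frac{N}{1085}$ ($w{\left(N \right)} = \frac{N + \left(-23\right)^{2}}{-516 - 569} = \frac{N + 529}{-1085} = \left(529 + N\right) \left(- \frac{1}{1085}\right) = - \frac{529}{1085} - \frac{N}{1085}$)
$\left(3062331 + w{\left(- \frac{401}{-239} + \frac{764}{-555} \right)}\right) - 2532847 = \left(3062331 - \left(\frac{529}{1085} + \frac{- \frac{401}{-239} + \frac{764}{-555}}{1085}\right)\right) - 2532847 = \left(3062331 - \left(\frac{529}{1085} + \frac{\left(-401\right) \left(- \frac{1}{239}\right) + 764 \left(- \frac{1}{555}\right)}{1085}\right)\right) - 2532847 = \left(3062331 - \left(\frac{529}{1085} + \frac{\frac{401}{239} - \frac{764}{555}}{1085}\right)\right) - 2532847 = \left(3062331 - \frac{70209164}{143919825}\right) - 2532847 = \frac{440730071402911}{143919825} - 2532847 = \frac{76203174411136}{143919825}$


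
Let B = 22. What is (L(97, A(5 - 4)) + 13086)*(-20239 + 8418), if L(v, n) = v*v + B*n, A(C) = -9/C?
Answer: -263572837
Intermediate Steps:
L(v, n) = v² + 22*n (L(v, n) = v*v + 22*n = v² + 22*n)
(L(97, A(5 - 4)) + 13086)*(-20239 + 8418) = ((97² + 22*(-9/(5 - 4))) + 13086)*(-20239 + 8418) = ((9409 + 22*(-9/1)) + 13086)*(-11821) = ((9409 + 22*(-9*1)) + 13086)*(-11821) = ((9409 + 22*(-9)) + 13086)*(-11821) = ((9409 - 198) + 13086)*(-11821) = (9211 + 13086)*(-11821) = 22297*(-11821) = -263572837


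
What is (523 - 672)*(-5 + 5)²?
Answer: 0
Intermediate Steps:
(523 - 672)*(-5 + 5)² = -149*0² = -149*0 = 0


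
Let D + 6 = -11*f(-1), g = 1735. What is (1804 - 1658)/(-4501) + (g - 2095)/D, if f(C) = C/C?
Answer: 1617878/76517 ≈ 21.144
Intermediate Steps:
f(C) = 1
D = -17 (D = -6 - 11*1 = -6 - 11 = -17)
(1804 - 1658)/(-4501) + (g - 2095)/D = (1804 - 1658)/(-4501) + (1735 - 2095)/(-17) = 146*(-1/4501) - 360*(-1/17) = -146/4501 + 360/17 = 1617878/76517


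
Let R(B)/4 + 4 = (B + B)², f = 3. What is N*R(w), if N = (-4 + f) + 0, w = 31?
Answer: -15360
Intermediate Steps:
N = -1 (N = (-4 + 3) + 0 = -1 + 0 = -1)
R(B) = -16 + 16*B² (R(B) = -16 + 4*(B + B)² = -16 + 4*(2*B)² = -16 + 4*(4*B²) = -16 + 16*B²)
N*R(w) = -(-16 + 16*31²) = -(-16 + 16*961) = -(-16 + 15376) = -1*15360 = -15360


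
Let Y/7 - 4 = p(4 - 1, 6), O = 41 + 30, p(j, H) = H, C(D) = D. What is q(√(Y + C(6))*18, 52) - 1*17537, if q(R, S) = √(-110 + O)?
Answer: -17537 + I*√39 ≈ -17537.0 + 6.245*I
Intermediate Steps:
O = 71
Y = 70 (Y = 28 + 7*6 = 28 + 42 = 70)
q(R, S) = I*√39 (q(R, S) = √(-110 + 71) = √(-39) = I*√39)
q(√(Y + C(6))*18, 52) - 1*17537 = I*√39 - 1*17537 = I*√39 - 17537 = -17537 + I*√39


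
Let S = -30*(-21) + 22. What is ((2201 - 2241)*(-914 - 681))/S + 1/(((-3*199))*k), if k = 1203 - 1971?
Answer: 7313011363/74734848 ≈ 97.853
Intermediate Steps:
S = 652 (S = 630 + 22 = 652)
k = -768
((2201 - 2241)*(-914 - 681))/S + 1/(((-3*199))*k) = ((2201 - 2241)*(-914 - 681))/652 + 1/(-3*199*(-768)) = -40*(-1595)*(1/652) - 1/768/(-597) = 63800*(1/652) - 1/597*(-1/768) = 15950/163 + 1/458496 = 7313011363/74734848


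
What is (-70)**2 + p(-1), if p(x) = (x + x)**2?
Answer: 4904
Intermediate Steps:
p(x) = 4*x**2 (p(x) = (2*x)**2 = 4*x**2)
(-70)**2 + p(-1) = (-70)**2 + 4*(-1)**2 = 4900 + 4*1 = 4900 + 4 = 4904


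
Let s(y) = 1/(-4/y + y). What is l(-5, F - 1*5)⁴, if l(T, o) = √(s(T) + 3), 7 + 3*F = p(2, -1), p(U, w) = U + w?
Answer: 3364/441 ≈ 7.6281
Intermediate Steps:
F = -2 (F = -7/3 + (2 - 1)/3 = -7/3 + (⅓)*1 = -7/3 + ⅓ = -2)
s(y) = 1/(y - 4/y)
l(T, o) = √(3 + T/(-4 + T²)) (l(T, o) = √(T/(-4 + T²) + 3) = √(3 + T/(-4 + T²)))
l(-5, F - 1*5)⁴ = (√((-12 - 5 + 3*(-5)²)/(-4 + (-5)²)))⁴ = (√((-12 - 5 + 3*25)/(-4 + 25)))⁴ = (√((-12 - 5 + 75)/21))⁴ = (√((1/21)*58))⁴ = (√(58/21))⁴ = (√1218/21)⁴ = 3364/441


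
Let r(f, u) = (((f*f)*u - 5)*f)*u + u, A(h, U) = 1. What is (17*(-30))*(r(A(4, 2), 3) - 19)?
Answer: 11220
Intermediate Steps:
r(f, u) = u + f*u*(-5 + u*f²) (r(f, u) = ((f²*u - 5)*f)*u + u = ((u*f² - 5)*f)*u + u = ((-5 + u*f²)*f)*u + u = (f*(-5 + u*f²))*u + u = f*u*(-5 + u*f²) + u = u + f*u*(-5 + u*f²))
(17*(-30))*(r(A(4, 2), 3) - 19) = (17*(-30))*(3*(1 - 5*1 + 3*1³) - 19) = -510*(3*(1 - 5 + 3*1) - 19) = -510*(3*(1 - 5 + 3) - 19) = -510*(3*(-1) - 19) = -510*(-3 - 19) = -510*(-22) = 11220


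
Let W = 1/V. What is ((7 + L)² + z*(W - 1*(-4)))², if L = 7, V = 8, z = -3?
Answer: 2157961/64 ≈ 33718.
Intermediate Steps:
W = ⅛ (W = 1/8 = ⅛ ≈ 0.12500)
((7 + L)² + z*(W - 1*(-4)))² = ((7 + 7)² - 3*(⅛ - 1*(-4)))² = (14² - 3*(⅛ + 4))² = (196 - 3*33/8)² = (196 - 99/8)² = (1469/8)² = 2157961/64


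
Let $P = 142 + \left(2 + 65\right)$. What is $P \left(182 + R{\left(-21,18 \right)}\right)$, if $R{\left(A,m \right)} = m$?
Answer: $41800$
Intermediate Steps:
$P = 209$ ($P = 142 + 67 = 209$)
$P \left(182 + R{\left(-21,18 \right)}\right) = 209 \left(182 + 18\right) = 209 \cdot 200 = 41800$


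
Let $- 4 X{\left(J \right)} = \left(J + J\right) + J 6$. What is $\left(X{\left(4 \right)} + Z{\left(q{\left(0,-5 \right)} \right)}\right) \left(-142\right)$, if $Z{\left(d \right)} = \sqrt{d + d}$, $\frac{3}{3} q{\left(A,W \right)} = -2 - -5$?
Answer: $1136 - 142 \sqrt{6} \approx 788.17$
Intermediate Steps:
$q{\left(A,W \right)} = 3$ ($q{\left(A,W \right)} = -2 - -5 = -2 + 5 = 3$)
$X{\left(J \right)} = - 2 J$ ($X{\left(J \right)} = - \frac{\left(J + J\right) + J 6}{4} = - \frac{2 J + 6 J}{4} = - \frac{8 J}{4} = - 2 J$)
$Z{\left(d \right)} = \sqrt{2} \sqrt{d}$ ($Z{\left(d \right)} = \sqrt{2 d} = \sqrt{2} \sqrt{d}$)
$\left(X{\left(4 \right)} + Z{\left(q{\left(0,-5 \right)} \right)}\right) \left(-142\right) = \left(\left(-2\right) 4 + \sqrt{2} \sqrt{3}\right) \left(-142\right) = \left(-8 + \sqrt{6}\right) \left(-142\right) = 1136 - 142 \sqrt{6}$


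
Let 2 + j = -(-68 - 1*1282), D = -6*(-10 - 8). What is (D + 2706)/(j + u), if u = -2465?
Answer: -2814/1117 ≈ -2.5192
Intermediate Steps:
D = 108 (D = -6*(-18) = 108)
j = 1348 (j = -2 - (-68 - 1*1282) = -2 - (-68 - 1282) = -2 - 1*(-1350) = -2 + 1350 = 1348)
(D + 2706)/(j + u) = (108 + 2706)/(1348 - 2465) = 2814/(-1117) = 2814*(-1/1117) = -2814/1117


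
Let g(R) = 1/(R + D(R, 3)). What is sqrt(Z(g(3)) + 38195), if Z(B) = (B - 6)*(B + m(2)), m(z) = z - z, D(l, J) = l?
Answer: sqrt(1374985)/6 ≈ 195.43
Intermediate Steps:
g(R) = 1/(2*R) (g(R) = 1/(R + R) = 1/(2*R))
m(z) = 0
Z(B) = B*(-6 + B) (Z(B) = (B - 6)*(B + 0) = (-6 + B)*B = B*(-6 + B))
sqrt(Z(g(3)) + 38195) = sqrt(((1/2)/3)*(-6 + (1/2)/3) + 38195) = sqrt(((1/2)*(1/3))*(-6 + (1/2)*(1/3)) + 38195) = sqrt((-6 + 1/6)/6 + 38195) = sqrt((1/6)*(-35/6) + 38195) = sqrt(-35/36 + 38195) = sqrt(1374985/36) = sqrt(1374985)/6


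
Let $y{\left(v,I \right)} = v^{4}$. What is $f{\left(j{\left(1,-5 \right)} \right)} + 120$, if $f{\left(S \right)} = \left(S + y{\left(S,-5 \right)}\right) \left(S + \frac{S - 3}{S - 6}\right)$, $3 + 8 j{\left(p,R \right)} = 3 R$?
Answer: $\frac{926745}{11264} \approx 82.275$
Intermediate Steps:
$j{\left(p,R \right)} = - \frac{3}{8} + \frac{3 R}{8}$
$f{\left(S \right)} = \left(S + S^{4}\right) \left(S + \frac{-3 + S}{-6 + S}\right)$ ($f{\left(S \right)} = \left(S + S^{4}\right) \left(S + \frac{S - 3}{S - 6}\right) = \left(S + S^{4}\right) \left(S + \frac{-3 + S}{-6 + S}\right)$)
$f{\left(j{\left(1,-5 \right)} \right)} + 120 = \frac{\left(- \frac{3}{8} + \frac{3}{8} \left(-5\right)\right) \left(-3 + \left(- \frac{3}{8} + \frac{3}{8} \left(-5\right)\right)^{2} + \left(- \frac{3}{8} + \frac{3}{8} \left(-5\right)\right)^{5} - 5 \left(- \frac{3}{8} + \frac{3}{8} \left(-5\right)\right) - 5 \left(- \frac{3}{8} + \frac{3}{8} \left(-5\right)\right)^{4} - 3 \left(- \frac{3}{8} + \frac{3}{8} \left(-5\right)\right)^{3}\right)}{-6 + \left(- \frac{3}{8} + \frac{3}{8} \left(-5\right)\right)} + 120 = \frac{\left(- \frac{3}{8} - \frac{15}{8}\right) \left(-3 + \left(- \frac{3}{8} - \frac{15}{8}\right)^{2} + \left(- \frac{3}{8} - \frac{15}{8}\right)^{5} - 5 \left(- \frac{3}{8} - \frac{15}{8}\right) - 5 \left(- \frac{3}{8} - \frac{15}{8}\right)^{4} - 3 \left(- \frac{3}{8} - \frac{15}{8}\right)^{3}\right)}{-6 - \frac{9}{4}} + 120 = - \frac{9 \left(-3 + \left(- \frac{9}{4}\right)^{2} + \left(- \frac{9}{4}\right)^{5} - - \frac{45}{4} - 5 \left(- \frac{9}{4}\right)^{4} - 3 \left(- \frac{9}{4}\right)^{3}\right)}{4 \left(-6 - \frac{9}{4}\right)} + 120 = - \frac{9 \left(-3 + \frac{81}{16} - \frac{59049}{1024} + \frac{45}{4} - \frac{32805}{256} - - \frac{2187}{64}\right)}{4 \left(- \frac{33}{4}\right)} + 120 = \left(- \frac{9}{4}\right) \left(- \frac{4}{33}\right) \left(-3 + \frac{81}{16} - \frac{59049}{1024} + \frac{45}{4} - \frac{32805}{256} + \frac{2187}{64}\right) + 120 = \left(- \frac{9}{4}\right) \left(- \frac{4}{33}\right) \left(- \frac{141645}{1024}\right) + 120 = - \frac{424935}{11264} + 120 = \frac{926745}{11264}$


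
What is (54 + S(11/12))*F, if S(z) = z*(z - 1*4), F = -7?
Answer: -51583/144 ≈ -358.22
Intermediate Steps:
S(z) = z*(-4 + z) (S(z) = z*(z - 4) = z*(-4 + z))
(54 + S(11/12))*F = (54 + (11/12)*(-4 + 11/12))*(-7) = (54 + (11*(1/12))*(-4 + 11*(1/12)))*(-7) = (54 + 11*(-4 + 11/12)/12)*(-7) = (54 + (11/12)*(-37/12))*(-7) = (54 - 407/144)*(-7) = (7369/144)*(-7) = -51583/144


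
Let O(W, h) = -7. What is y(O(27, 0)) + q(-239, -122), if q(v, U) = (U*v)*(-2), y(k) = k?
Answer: -58323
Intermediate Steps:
q(v, U) = -2*U*v
y(O(27, 0)) + q(-239, -122) = -7 - 2*(-122)*(-239) = -7 - 58316 = -58323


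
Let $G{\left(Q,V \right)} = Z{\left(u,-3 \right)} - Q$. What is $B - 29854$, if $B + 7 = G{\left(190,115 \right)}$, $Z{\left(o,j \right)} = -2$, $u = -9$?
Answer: $-30053$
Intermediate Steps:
$G{\left(Q,V \right)} = -2 - Q$
$B = -199$ ($B = -7 - 192 = -199$)
$B - 29854 = -199 - 29854 = -30053$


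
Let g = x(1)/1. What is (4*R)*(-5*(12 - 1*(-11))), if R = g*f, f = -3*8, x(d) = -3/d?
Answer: -33120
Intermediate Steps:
f = -24
g = -3 (g = -3/1/1 = -3*1*1 = -3*1 = -3)
R = 72 (R = -3*(-24) = 72)
(4*R)*(-5*(12 - 1*(-11))) = (4*72)*(-5*(12 - 1*(-11))) = 288*(-5*(12 + 11)) = 288*(-5*23) = 288*(-115) = -33120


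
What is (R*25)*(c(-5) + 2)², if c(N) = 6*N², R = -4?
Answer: -2310400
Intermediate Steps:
(R*25)*(c(-5) + 2)² = (-4*25)*(6*(-5)² + 2)² = -100*(6*25 + 2)² = -100*(150 + 2)² = -100*152² = -100*23104 = -2310400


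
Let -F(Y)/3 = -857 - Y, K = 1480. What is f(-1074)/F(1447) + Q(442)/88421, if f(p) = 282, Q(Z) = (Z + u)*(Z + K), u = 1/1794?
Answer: 293859792089/30456436608 ≈ 9.6485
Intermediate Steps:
u = 1/1794 ≈ 0.00055741
Q(Z) = (1480 + Z)*(1/1794 + Z) (Q(Z) = (Z + 1/1794)*(Z + 1480) = (1/1794 + Z)*(1480 + Z) = (1480 + Z)*(1/1794 + Z))
F(Y) = 2571 + 3*Y (F(Y) = -3*(-857 - Y) = 2571 + 3*Y)
f(-1074)/F(1447) + Q(442)/88421 = 282/(2571 + 3*1447) + (740/897 + 442**2 + (2655121/1794)*442)/88421 = 282/(2571 + 4341) + (740/897 + 195364 + 45137057/69)*(1/88421) = 282/6912 + (762023989/897)*(1/88421) = 282*(1/6912) + 762023989/79313637 = 47/1152 + 762023989/79313637 = 293859792089/30456436608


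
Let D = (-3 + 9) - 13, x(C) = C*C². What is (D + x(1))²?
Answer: 36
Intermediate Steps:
x(C) = C³
D = -7 (D = 6 - 13 = -7)
(D + x(1))² = (-7 + 1³)² = (-7 + 1)² = (-6)² = 36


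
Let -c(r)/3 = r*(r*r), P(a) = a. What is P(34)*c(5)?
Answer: -12750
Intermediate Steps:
c(r) = -3*r**3 (c(r) = -3*r*r*r = -3*r*r**2 = -3*r**3)
P(34)*c(5) = 34*(-3*5**3) = 34*(-3*125) = 34*(-375) = -12750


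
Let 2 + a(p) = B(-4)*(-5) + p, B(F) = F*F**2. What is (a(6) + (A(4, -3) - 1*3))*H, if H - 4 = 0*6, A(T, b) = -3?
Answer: 1272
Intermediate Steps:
H = 4 (H = 4 + 0*6 = 4 + 0 = 4)
B(F) = F**3
a(p) = 318 + p (a(p) = -2 + ((-4)**3*(-5) + p) = -2 + (-64*(-5) + p) = -2 + (320 + p) = 318 + p)
(a(6) + (A(4, -3) - 1*3))*H = ((318 + 6) + (-3 - 1*3))*4 = (324 + (-3 - 3))*4 = (324 - 6)*4 = 318*4 = 1272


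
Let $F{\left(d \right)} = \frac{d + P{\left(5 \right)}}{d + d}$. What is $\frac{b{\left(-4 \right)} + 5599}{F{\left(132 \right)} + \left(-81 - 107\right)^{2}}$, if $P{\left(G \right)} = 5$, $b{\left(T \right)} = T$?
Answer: $\frac{1477080}{9330953} \approx 0.1583$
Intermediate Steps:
$F{\left(d \right)} = \frac{5 + d}{2 d}$ ($F{\left(d \right)} = \frac{d + 5}{d + d} = \frac{5 + d}{2 d}$)
$\frac{b{\left(-4 \right)} + 5599}{F{\left(132 \right)} + \left(-81 - 107\right)^{2}} = \frac{-4 + 5599}{\frac{5 + 132}{2 \cdot 132} + \left(-81 - 107\right)^{2}} = \frac{5595}{\frac{1}{2} \cdot \frac{1}{132} \cdot 137 + \left(-188\right)^{2}} = \frac{5595}{\frac{137}{264} + 35344} = \frac{5595}{\frac{9330953}{264}} = 5595 \cdot \frac{264}{9330953} = \frac{1477080}{9330953}$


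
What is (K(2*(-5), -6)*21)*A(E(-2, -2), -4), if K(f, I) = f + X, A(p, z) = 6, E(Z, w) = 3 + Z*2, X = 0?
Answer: -1260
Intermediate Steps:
E(Z, w) = 3 + 2*Z
K(f, I) = f (K(f, I) = f + 0 = f)
(K(2*(-5), -6)*21)*A(E(-2, -2), -4) = ((2*(-5))*21)*6 = -10*21*6 = -210*6 = -1260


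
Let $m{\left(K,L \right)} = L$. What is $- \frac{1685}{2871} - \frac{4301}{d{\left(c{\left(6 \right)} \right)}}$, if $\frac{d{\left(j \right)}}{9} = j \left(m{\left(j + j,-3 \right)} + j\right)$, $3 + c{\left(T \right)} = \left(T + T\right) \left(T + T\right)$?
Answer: $- \frac{1485163}{2428866} \approx -0.61146$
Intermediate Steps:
$c{\left(T \right)} = -3 + 4 T^{2}$ ($c{\left(T \right)} = -3 + \left(T + T\right) \left(T + T\right) = -3 + 2 T 2 T = -3 + 4 T^{2}$)
$d{\left(j \right)} = 9 j \left(-3 + j\right)$
$- \frac{1685}{2871} - \frac{4301}{d{\left(c{\left(6 \right)} \right)}} = - \frac{1685}{2871} - \frac{4301}{9 \left(-3 + 4 \cdot 6^{2}\right) \left(-3 - \left(3 - 4 \cdot 6^{2}\right)\right)} = \left(-1685\right) \frac{1}{2871} - \frac{4301}{9 \left(-3 + 4 \cdot 36\right) \left(-3 + \left(-3 + 4 \cdot 36\right)\right)} = - \frac{1685}{2871} - \frac{4301}{9 \left(-3 + 144\right) \left(-3 + \left(-3 + 144\right)\right)} = - \frac{1685}{2871} - \frac{4301}{9 \cdot 141 \left(-3 + 141\right)} = - \frac{1685}{2871} - \frac{4301}{9 \cdot 141 \cdot 138} = - \frac{1685}{2871} - \frac{4301}{175122} = - \frac{1685}{2871} - \frac{187}{7614} = - \frac{1485163}{2428866}$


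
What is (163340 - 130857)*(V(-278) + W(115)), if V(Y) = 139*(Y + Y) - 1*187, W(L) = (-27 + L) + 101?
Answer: -2510351206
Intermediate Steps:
W(L) = 74 + L
V(Y) = -187 + 278*Y (V(Y) = 139*(2*Y) - 187 = 278*Y - 187 = -187 + 278*Y)
(163340 - 130857)*(V(-278) + W(115)) = (163340 - 130857)*((-187 + 278*(-278)) + (74 + 115)) = 32483*((-187 - 77284) + 189) = 32483*(-77471 + 189) = 32483*(-77282) = -2510351206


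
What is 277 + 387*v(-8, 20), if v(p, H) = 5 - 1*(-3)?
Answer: 3373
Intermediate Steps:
v(p, H) = 8 (v(p, H) = 5 + 3 = 8)
277 + 387*v(-8, 20) = 277 + 387*8 = 277 + 3096 = 3373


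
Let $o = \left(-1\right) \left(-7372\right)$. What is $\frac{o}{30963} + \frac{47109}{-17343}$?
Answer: $- \frac{1202153}{485087} \approx -2.4782$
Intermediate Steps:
$o = 7372$
$\frac{o}{30963} + \frac{47109}{-17343} = \frac{7372}{30963} + \frac{47109}{-17343} = 7372 \cdot \frac{1}{30963} + 47109 \left(- \frac{1}{17343}\right) = \frac{7372}{30963} - \frac{383}{141} = - \frac{1202153}{485087}$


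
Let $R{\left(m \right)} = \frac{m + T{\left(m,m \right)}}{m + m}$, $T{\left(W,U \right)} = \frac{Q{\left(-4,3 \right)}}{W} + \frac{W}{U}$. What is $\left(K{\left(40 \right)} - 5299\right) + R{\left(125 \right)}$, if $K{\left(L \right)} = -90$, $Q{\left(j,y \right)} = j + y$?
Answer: $- \frac{168390501}{31250} \approx -5388.5$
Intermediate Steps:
$T{\left(W,U \right)} = - \frac{1}{W} + \frac{W}{U}$ ($T{\left(W,U \right)} = \frac{-4 + 3}{W} + \frac{W}{U} = - \frac{1}{W} + \frac{W}{U}$)
$R{\left(m \right)} = \frac{1 + m - \frac{1}{m}}{2 m}$ ($R{\left(m \right)} = \frac{m - \left(\frac{1}{m} - \frac{m}{m}\right)}{m + m} = \frac{m + \left(- \frac{1}{m} + 1\right)}{2 m} = \left(m + \left(1 - \frac{1}{m}\right)\right) \frac{1}{2 m} = \left(1 + m - \frac{1}{m}\right) \frac{1}{2 m} = \frac{1 + m - \frac{1}{m}}{2 m}$)
$\left(K{\left(40 \right)} - 5299\right) + R{\left(125 \right)} = \left(-90 - 5299\right) + \frac{-1 + 125 + 125^{2}}{2 \cdot 15625} = \left(-90 - 5299\right) + \frac{1}{2} \cdot \frac{1}{15625} \left(-1 + 125 + 15625\right) = -5389 + \frac{1}{2} \cdot \frac{1}{15625} \cdot 15749 = -5389 + \frac{15749}{31250} = - \frac{168390501}{31250}$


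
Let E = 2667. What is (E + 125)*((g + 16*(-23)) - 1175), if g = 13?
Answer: -4271760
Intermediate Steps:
(E + 125)*((g + 16*(-23)) - 1175) = (2667 + 125)*((13 + 16*(-23)) - 1175) = 2792*((13 - 368) - 1175) = 2792*(-355 - 1175) = 2792*(-1530) = -4271760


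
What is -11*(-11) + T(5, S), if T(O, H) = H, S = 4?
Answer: 125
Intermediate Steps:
-11*(-11) + T(5, S) = -11*(-11) + 4 = 121 + 4 = 125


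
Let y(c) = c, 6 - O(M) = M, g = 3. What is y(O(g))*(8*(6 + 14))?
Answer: 480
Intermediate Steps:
O(M) = 6 - M
y(O(g))*(8*(6 + 14)) = (6 - 1*3)*(8*(6 + 14)) = (6 - 3)*(8*20) = 3*160 = 480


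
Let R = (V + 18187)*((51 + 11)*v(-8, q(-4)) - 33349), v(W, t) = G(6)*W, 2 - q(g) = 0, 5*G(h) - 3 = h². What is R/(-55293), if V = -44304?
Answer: -694298059/39495 ≈ -17579.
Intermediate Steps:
G(h) = ⅗ + h²/5
q(g) = 2 (q(g) = 2 - 1*0 = 2 + 0 = 2)
v(W, t) = 39*W/5 (v(W, t) = (⅗ + (⅕)*6²)*W = (⅗ + (⅕)*36)*W = (⅗ + 36/5)*W = 39*W/5)
R = 4860086413/5 (R = (-44304 + 18187)*((51 + 11)*((39/5)*(-8)) - 33349) = -26117*(62*(-312/5) - 33349) = -26117*(-19344/5 - 33349) = -26117*(-186089/5) = 4860086413/5 ≈ 9.7202e+8)
R/(-55293) = (4860086413/5)/(-55293) = (4860086413/5)*(-1/55293) = -694298059/39495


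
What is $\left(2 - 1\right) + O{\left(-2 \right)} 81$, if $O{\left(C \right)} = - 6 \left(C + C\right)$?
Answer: $1945$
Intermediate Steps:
$O{\left(C \right)} = - 12 C$ ($O{\left(C \right)} = - 6 \cdot 2 C = - 12 C$)
$\left(2 - 1\right) + O{\left(-2 \right)} 81 = \left(2 - 1\right) + \left(-12\right) \left(-2\right) 81 = \left(2 - 1\right) + 24 \cdot 81 = 1 + 1944 = 1945$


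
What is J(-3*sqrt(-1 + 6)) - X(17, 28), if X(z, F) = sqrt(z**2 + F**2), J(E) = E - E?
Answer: -sqrt(1073) ≈ -32.757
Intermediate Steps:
J(E) = 0
X(z, F) = sqrt(F**2 + z**2)
J(-3*sqrt(-1 + 6)) - X(17, 28) = 0 - sqrt(28**2 + 17**2) = 0 - sqrt(784 + 289) = 0 - sqrt(1073) = -sqrt(1073)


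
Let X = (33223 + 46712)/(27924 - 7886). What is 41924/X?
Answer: 840073112/79935 ≈ 10509.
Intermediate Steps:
X = 79935/20038 ≈ 3.9892
41924/X = 41924/(79935/20038) = 41924*(20038/79935) = 840073112/79935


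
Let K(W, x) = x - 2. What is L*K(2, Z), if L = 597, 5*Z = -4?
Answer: -8358/5 ≈ -1671.6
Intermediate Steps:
Z = -⅘ (Z = (⅕)*(-4) = -⅘ ≈ -0.80000)
K(W, x) = -2 + x
L*K(2, Z) = 597*(-2 - ⅘) = 597*(-14/5) = -8358/5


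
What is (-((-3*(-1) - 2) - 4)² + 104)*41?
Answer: 3895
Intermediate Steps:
(-((-3*(-1) - 2) - 4)² + 104)*41 = (-((3 - 2) - 4)² + 104)*41 = (-(1 - 4)² + 104)*41 = (-1*(-3)² + 104)*41 = (-1*9 + 104)*41 = (-9 + 104)*41 = 95*41 = 3895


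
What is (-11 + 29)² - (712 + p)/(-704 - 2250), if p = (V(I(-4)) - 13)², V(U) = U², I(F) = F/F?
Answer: 478976/1477 ≈ 324.29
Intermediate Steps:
I(F) = 1
p = 144 (p = (1² - 13)² = (1 - 13)² = (-12)² = 144)
(-11 + 29)² - (712 + p)/(-704 - 2250) = (-11 + 29)² - (712 + 144)/(-704 - 2250) = 18² - 856/(-2954) = 324 - 856*(-1)/2954 = 324 - 1*(-428/1477) = 324 + 428/1477 = 478976/1477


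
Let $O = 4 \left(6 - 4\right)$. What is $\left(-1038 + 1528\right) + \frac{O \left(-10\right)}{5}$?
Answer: $474$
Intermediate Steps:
$O = 8$ ($O = 4 \cdot 2 = 8$)
$\left(-1038 + 1528\right) + \frac{O \left(-10\right)}{5} = \left(-1038 + 1528\right) + \frac{8 \left(-10\right)}{5} = 490 - 16 = 474$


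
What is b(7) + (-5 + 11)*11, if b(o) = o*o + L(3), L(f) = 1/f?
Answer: 346/3 ≈ 115.33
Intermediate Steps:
b(o) = ⅓ + o² (b(o) = o*o + 1/3 = o² + ⅓ = ⅓ + o²)
b(7) + (-5 + 11)*11 = (⅓ + 7²) + (-5 + 11)*11 = (⅓ + 49) + 6*11 = 148/3 + 66 = 346/3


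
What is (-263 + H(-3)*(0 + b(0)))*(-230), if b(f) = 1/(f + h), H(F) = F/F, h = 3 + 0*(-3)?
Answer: 181240/3 ≈ 60413.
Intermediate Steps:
h = 3 (h = 3 + 0 = 3)
H(F) = 1
b(f) = 1/(3 + f) (b(f) = 1/(f + 3) = 1/(3 + f))
(-263 + H(-3)*(0 + b(0)))*(-230) = (-263 + 1*(0 + 1/(3 + 0)))*(-230) = (-263 + 1*(0 + 1/3))*(-230) = (-263 + 1*(1/3))*(-230) = (-263 + 1/3)*(-230) = -788/3*(-230) = 181240/3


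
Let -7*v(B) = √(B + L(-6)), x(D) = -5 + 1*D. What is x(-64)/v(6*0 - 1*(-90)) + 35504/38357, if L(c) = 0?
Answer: 112/121 + 161*√10/10 ≈ 51.838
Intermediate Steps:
x(D) = -5 + D
v(B) = -√B/7 (v(B) = -√(B + 0)/7 = -√B/7)
x(-64)/v(6*0 - 1*(-90)) + 35504/38357 = (-5 - 64)/((-√(6*0 - 1*(-90))/7)) + 35504/38357 = -69*(-7/√(0 + 90)) + 35504*(1/38357) = -69*(-7*√10/30) + 112/121 = -(-161)*√10/10 + 112/121 = 161*√10/10 + 112/121 = 112/121 + 161*√10/10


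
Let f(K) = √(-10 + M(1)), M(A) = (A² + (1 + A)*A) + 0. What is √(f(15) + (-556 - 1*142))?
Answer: √(-698 + I*√7) ≈ 0.05007 + 26.42*I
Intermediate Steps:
M(A) = A² + A*(1 + A) (M(A) = (A² + A*(1 + A)) + 0 = A² + A*(1 + A))
f(K) = I*√7 (f(K) = √(-10 + 1*(1 + 2*1)) = √(-10 + 1*(1 + 2)) = √(-10 + 1*3) = √(-10 + 3) = √(-7) = I*√7)
√(f(15) + (-556 - 1*142)) = √(I*√7 + (-556 - 1*142)) = √(I*√7 + (-556 - 142)) = √(I*√7 - 698) = √(-698 + I*√7)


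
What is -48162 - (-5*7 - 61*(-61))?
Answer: -51848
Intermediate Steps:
-48162 - (-5*7 - 61*(-61)) = -48162 - (-35 + 3721) = -48162 - 1*3686 = -48162 - 3686 = -51848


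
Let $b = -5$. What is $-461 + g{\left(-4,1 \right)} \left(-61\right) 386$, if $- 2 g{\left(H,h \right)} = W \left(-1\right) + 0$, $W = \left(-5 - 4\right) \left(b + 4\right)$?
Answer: $-106418$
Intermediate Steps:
$W = 9$ ($W = \left(-5 - 4\right) \left(-5 + 4\right) = \left(-9\right) \left(-1\right) = 9$)
$g{\left(H,h \right)} = \frac{9}{2}$ ($g{\left(H,h \right)} = - \frac{9 \left(-1\right) + 0}{2} = - \frac{-9 + 0}{2} = \left(- \frac{1}{2}\right) \left(-9\right) = \frac{9}{2}$)
$-461 + g{\left(-4,1 \right)} \left(-61\right) 386 = -461 + \frac{9}{2} \left(-61\right) 386 = -461 - 105957 = -106418$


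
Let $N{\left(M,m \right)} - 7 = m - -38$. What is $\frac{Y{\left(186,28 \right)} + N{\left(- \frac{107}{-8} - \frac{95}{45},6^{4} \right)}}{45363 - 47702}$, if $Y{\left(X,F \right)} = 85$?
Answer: $- \frac{1426}{2339} \approx -0.60966$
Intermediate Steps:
$N{\left(M,m \right)} = 45 + m$ ($N{\left(M,m \right)} = 7 + \left(m - -38\right) = 7 + \left(m + 38\right) = 7 + \left(38 + m\right) = 45 + m$)
$\frac{Y{\left(186,28 \right)} + N{\left(- \frac{107}{-8} - \frac{95}{45},6^{4} \right)}}{45363 - 47702} = \frac{85 + \left(45 + 6^{4}\right)}{45363 - 47702} = \frac{85 + \left(45 + 1296\right)}{-2339} = \left(85 + 1341\right) \left(- \frac{1}{2339}\right) = 1426 \left(- \frac{1}{2339}\right) = - \frac{1426}{2339}$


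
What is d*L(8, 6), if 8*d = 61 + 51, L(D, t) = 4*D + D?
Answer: 560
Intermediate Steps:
L(D, t) = 5*D
d = 14 (d = (61 + 51)/8 = (⅛)*112 = 14)
d*L(8, 6) = 14*(5*8) = 14*40 = 560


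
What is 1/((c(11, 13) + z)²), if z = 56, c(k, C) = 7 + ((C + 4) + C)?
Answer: 1/8649 ≈ 0.00011562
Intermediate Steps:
c(k, C) = 11 + 2*C (c(k, C) = 7 + ((4 + C) + C) = 7 + (4 + 2*C) = 11 + 2*C)
1/((c(11, 13) + z)²) = 1/(((11 + 2*13) + 56)²) = 1/(((11 + 26) + 56)²) = 1/((37 + 56)²) = 1/(93²) = 1/8649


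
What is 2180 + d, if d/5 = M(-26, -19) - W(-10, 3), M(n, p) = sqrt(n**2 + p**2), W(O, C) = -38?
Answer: 2370 + 5*sqrt(1037) ≈ 2531.0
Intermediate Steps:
d = 190 + 5*sqrt(1037) (d = 5*(sqrt((-26)**2 + (-19)**2) - 1*(-38)) = 5*(sqrt(676 + 361) + 38) = 5*(sqrt(1037) + 38) = 5*(38 + sqrt(1037)) = 190 + 5*sqrt(1037) ≈ 351.01)
2180 + d = 2180 + (190 + 5*sqrt(1037)) = 2370 + 5*sqrt(1037)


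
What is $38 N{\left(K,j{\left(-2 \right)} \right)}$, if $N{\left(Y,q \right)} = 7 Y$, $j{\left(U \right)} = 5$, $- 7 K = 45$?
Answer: $-1710$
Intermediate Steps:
$K = - \frac{45}{7}$ ($K = \left(- \frac{1}{7}\right) 45 = - \frac{45}{7} \approx -6.4286$)
$38 N{\left(K,j{\left(-2 \right)} \right)} = 38 \cdot 7 \left(- \frac{45}{7}\right) = 38 \left(-45\right) = -1710$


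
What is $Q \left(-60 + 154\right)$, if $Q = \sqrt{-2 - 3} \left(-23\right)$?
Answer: $- 2162 i \sqrt{5} \approx - 4834.4 i$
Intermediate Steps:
$Q = - 23 i \sqrt{5}$ ($Q = \sqrt{-5} \left(-23\right) = i \sqrt{5} \left(-23\right) = - 23 i \sqrt{5} \approx - 51.43 i$)
$Q \left(-60 + 154\right) = - 23 i \sqrt{5} \left(-60 + 154\right) = - 23 i \sqrt{5} \cdot 94 = - 2162 i \sqrt{5}$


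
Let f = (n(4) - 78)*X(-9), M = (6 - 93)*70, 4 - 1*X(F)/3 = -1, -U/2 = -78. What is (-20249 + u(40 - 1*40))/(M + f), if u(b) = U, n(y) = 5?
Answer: 20093/7185 ≈ 2.7965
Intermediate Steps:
U = 156 (U = -2*(-78) = 156)
X(F) = 15 (X(F) = 12 - 3*(-1) = 12 + 3 = 15)
u(b) = 156
M = -6090 (M = -87*70 = -6090)
f = -1095 (f = (5 - 78)*15 = -73*15 = -1095)
(-20249 + u(40 - 1*40))/(M + f) = (-20249 + 156)/(-6090 - 1095) = -20093/(-7185) = -20093*(-1/7185) = 20093/7185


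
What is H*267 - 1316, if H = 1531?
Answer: 407461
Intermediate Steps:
H*267 - 1316 = 1531*267 - 1316 = 408777 - 1316 = 407461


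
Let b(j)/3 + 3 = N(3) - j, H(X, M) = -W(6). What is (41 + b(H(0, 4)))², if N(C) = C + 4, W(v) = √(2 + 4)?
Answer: 2863 + 318*√6 ≈ 3641.9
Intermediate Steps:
W(v) = √6
N(C) = 4 + C
H(X, M) = -√6
b(j) = 12 - 3*j (b(j) = -9 + 3*((4 + 3) - j) = -9 + 3*(7 - j) = -9 + (21 - 3*j) = 12 - 3*j)
(41 + b(H(0, 4)))² = (41 + (12 - (-3)*√6))² = (41 + (12 + 3*√6))² = (53 + 3*√6)²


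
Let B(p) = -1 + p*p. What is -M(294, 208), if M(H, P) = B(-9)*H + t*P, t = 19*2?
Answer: -31424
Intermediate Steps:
B(p) = -1 + p**2
t = 38
M(H, P) = 38*P + 80*H (M(H, P) = (-1 + (-9)**2)*H + 38*P = (-1 + 81)*H + 38*P = 80*H + 38*P = 38*P + 80*H)
-M(294, 208) = -(38*208 + 80*294) = -(7904 + 23520) = -1*31424 = -31424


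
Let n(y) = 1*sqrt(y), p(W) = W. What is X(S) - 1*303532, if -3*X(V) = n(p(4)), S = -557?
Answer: -910598/3 ≈ -3.0353e+5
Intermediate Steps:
n(y) = sqrt(y)
X(V) = -2/3 (X(V) = -sqrt(4)/3 = -1/3*2 = -2/3)
X(S) - 1*303532 = -2/3 - 1*303532 = -2/3 - 303532 = -910598/3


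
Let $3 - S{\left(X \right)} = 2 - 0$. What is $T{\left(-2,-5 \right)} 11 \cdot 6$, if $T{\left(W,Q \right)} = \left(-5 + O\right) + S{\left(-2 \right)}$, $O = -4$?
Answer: $-528$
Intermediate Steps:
$S{\left(X \right)} = 1$ ($S{\left(X \right)} = 3 - \left(2 - 0\right) = 3 - \left(2 + 0\right) = 3 - 2 = 1$)
$T{\left(W,Q \right)} = -8$ ($T{\left(W,Q \right)} = \left(-5 - 4\right) + 1 = -9 + 1 = -8$)
$T{\left(-2,-5 \right)} 11 \cdot 6 = \left(-8\right) 11 \cdot 6 = \left(-88\right) 6 = -528$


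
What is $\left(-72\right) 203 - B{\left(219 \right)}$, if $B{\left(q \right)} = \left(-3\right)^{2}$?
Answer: $-14625$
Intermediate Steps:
$B{\left(q \right)} = 9$
$\left(-72\right) 203 - B{\left(219 \right)} = \left(-72\right) 203 - 9 = -14616 - 9 = -14625$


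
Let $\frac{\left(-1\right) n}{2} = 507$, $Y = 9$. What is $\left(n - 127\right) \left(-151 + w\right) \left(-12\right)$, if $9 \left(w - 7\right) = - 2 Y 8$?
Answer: $-2190720$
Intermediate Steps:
$n = -1014$ ($n = \left(-2\right) 507 = -1014$)
$w = -9$ ($w = 7 + \frac{\left(-2\right) 9 \cdot 8}{9} = 7 + \frac{\left(-18\right) 8}{9} = 7 + \frac{1}{9} \left(-144\right) = 7 - 16 = -9$)
$\left(n - 127\right) \left(-151 + w\right) \left(-12\right) = \left(-1014 - 127\right) \left(-151 - 9\right) \left(-12\right) = \left(-1141\right) \left(-160\right) \left(-12\right) = 182560 \left(-12\right) = -2190720$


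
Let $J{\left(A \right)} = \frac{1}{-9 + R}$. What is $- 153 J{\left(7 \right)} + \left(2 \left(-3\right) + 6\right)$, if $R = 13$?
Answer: $- \frac{153}{4} \approx -38.25$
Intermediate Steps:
$J{\left(A \right)} = \frac{1}{4}$ ($J{\left(A \right)} = \frac{1}{-9 + 13} = \frac{1}{4}$)
$- 153 J{\left(7 \right)} + \left(2 \left(-3\right) + 6\right) = \left(-153\right) \frac{1}{4} + \left(2 \left(-3\right) + 6\right) = - \frac{153}{4} + \left(-6 + 6\right) = - \frac{153}{4} + 0 = - \frac{153}{4}$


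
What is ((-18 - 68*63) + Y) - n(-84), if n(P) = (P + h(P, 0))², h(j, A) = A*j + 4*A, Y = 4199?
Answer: -7159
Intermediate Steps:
h(j, A) = 4*A + A*j
n(P) = P² (n(P) = (P + 0*(4 + P))² = (P + 0)² = P²)
((-18 - 68*63) + Y) - n(-84) = ((-18 - 68*63) + 4199) - 1*(-84)² = ((-18 - 4284) + 4199) - 1*7056 = (-4302 + 4199) - 7056 = -103 - 7056 = -7159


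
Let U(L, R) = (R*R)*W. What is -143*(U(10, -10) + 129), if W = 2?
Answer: -47047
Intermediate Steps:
U(L, R) = 2*R² (U(L, R) = (R*R)*2 = R²*2 = 2*R²)
-143*(U(10, -10) + 129) = -143*(2*(-10)² + 129) = -143*(2*100 + 129) = -143*(200 + 129) = -143*329 = -47047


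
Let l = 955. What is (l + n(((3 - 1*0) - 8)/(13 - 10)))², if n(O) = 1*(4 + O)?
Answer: 8248384/9 ≈ 9.1649e+5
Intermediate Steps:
n(O) = 4 + O
(l + n(((3 - 1*0) - 8)/(13 - 10)))² = (955 + (4 + ((3 - 1*0) - 8)/(13 - 10)))² = (955 + (4 + ((3 + 0) - 8)/3))² = (955 + (4 + (3 - 8)*(⅓)))² = (955 + (4 - 5*⅓))² = (955 + (4 - 5/3))² = (955 + 7/3)² = (2872/3)² = 8248384/9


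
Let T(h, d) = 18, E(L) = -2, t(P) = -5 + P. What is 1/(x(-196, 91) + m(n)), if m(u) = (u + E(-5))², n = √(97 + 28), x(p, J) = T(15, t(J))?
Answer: 147/19609 + 20*√5/19609 ≈ 0.0097772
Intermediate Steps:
x(p, J) = 18
n = 5*√5 (n = √125 = 5*√5 ≈ 11.180)
m(u) = (-2 + u)² (m(u) = (u - 2)² = (-2 + u)²)
1/(x(-196, 91) + m(n)) = 1/(18 + (-2 + 5*√5)²)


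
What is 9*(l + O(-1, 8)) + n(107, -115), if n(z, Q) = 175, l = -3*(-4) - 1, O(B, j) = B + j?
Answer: 337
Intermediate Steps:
l = 11 (l = 12 - 1 = 11)
9*(l + O(-1, 8)) + n(107, -115) = 9*(11 + (-1 + 8)) + 175 = 9*(11 + 7) + 175 = 9*18 + 175 = 162 + 175 = 337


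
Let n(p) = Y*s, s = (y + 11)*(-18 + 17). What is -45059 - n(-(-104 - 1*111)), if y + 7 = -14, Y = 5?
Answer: -45109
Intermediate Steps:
y = -21 (y = -7 - 14 = -21)
s = 10 (s = (-21 + 11)*(-18 + 17) = -10*(-1) = 10)
n(p) = 50 (n(p) = 5*10 = 50)
-45059 - n(-(-104 - 1*111)) = -45059 - 1*50 = -45059 - 50 = -45109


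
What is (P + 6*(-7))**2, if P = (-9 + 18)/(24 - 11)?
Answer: 288369/169 ≈ 1706.3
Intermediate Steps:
P = 9/13 ≈ 0.69231
(P + 6*(-7))**2 = (9/13 + 6*(-7))**2 = (9/13 - 42)**2 = (-537/13)**2 = 288369/169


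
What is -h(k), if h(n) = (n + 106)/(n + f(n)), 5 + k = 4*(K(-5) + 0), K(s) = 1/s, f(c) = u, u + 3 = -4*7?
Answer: 501/184 ≈ 2.7228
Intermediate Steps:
u = -31 (u = -3 - 4*7 = -3 - 28 = -31)
f(c) = -31
k = -29/5 (k = -5 + 4*(1/(-5) + 0) = -5 + 4*(-1/5 + 0) = -5 + 4*(-1/5) = -5 - 4/5 = -29/5 ≈ -5.8000)
h(n) = (106 + n)/(-31 + n) (h(n) = (n + 106)/(n - 31) = (106 + n)/(-31 + n))
-h(k) = -(106 - 29/5)/(-31 - 29/5) = -501/((-184/5)*5) = -(-5)*501/(184*5) = -1*(-501/184) = 501/184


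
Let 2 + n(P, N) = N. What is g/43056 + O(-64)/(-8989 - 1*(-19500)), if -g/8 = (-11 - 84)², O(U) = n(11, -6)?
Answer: -4126297/2459574 ≈ -1.6776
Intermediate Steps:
n(P, N) = -2 + N
O(U) = -8 (O(U) = -2 - 6 = -8)
g = -72200 (g = -8*(-11 - 84)² = -8*(-95)² = -8*9025 = -72200)
g/43056 + O(-64)/(-8989 - 1*(-19500)) = -72200/43056 - 8/(-8989 - 1*(-19500)) = -72200*1/43056 - 8/(-8989 + 19500) = -9025/5382 - 8/10511 = -4126297/2459574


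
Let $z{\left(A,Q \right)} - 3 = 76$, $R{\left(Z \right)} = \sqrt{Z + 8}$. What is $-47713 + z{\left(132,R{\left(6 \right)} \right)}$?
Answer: $-47634$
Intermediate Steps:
$R{\left(Z \right)} = \sqrt{8 + Z}$
$z{\left(A,Q \right)} = 79$ ($z{\left(A,Q \right)} = 3 + 76 = 79$)
$-47713 + z{\left(132,R{\left(6 \right)} \right)} = -47713 + 79 = -47634$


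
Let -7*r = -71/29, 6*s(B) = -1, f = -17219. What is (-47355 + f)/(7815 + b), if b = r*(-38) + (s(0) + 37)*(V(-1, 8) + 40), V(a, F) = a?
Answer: -26217044/3750713 ≈ -6.9899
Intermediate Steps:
s(B) = -1/6 (s(B) = (1/6)*(-1) = -1/6)
r = 71/203 (r = -(-71)/(7*29) = -1/7*(-71/29) = 71/203 ≈ 0.34975)
b = 577823/406 (b = (71/203)*(-38) + (-1/6 + 37)*(-1 + 40) = -2698/203 + (221/6)*39 = -2698/203 + 2873/2 = 577823/406 ≈ 1423.2)
(-47355 + f)/(7815 + b) = (-47355 - 17219)/(7815 + 577823/406) = -64574/3750713/406 = -64574*406/3750713 = -26217044/3750713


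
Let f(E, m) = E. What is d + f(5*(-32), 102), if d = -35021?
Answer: -35181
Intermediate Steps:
d + f(5*(-32), 102) = -35021 + 5*(-32) = -35021 - 160 = -35181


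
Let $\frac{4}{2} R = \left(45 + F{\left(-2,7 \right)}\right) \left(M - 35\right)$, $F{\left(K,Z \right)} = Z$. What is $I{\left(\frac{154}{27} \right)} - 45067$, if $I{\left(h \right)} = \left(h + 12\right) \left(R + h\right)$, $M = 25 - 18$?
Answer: $- \frac{42175799}{729} \approx -57854.0$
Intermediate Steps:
$M = 7$ ($M = 25 - 18 = 7$)
$R = -728$ ($R = \frac{\left(45 + 7\right) \left(7 - 35\right)}{2} = \frac{52 \left(-28\right)}{2} = \frac{1}{2} \left(-1456\right) = -728$)
$I{\left(h \right)} = \left(-728 + h\right) \left(12 + h\right)$ ($I{\left(h \right)} = \left(h + 12\right) \left(-728 + h\right) = \left(12 + h\right) \left(-728 + h\right) = \left(-728 + h\right) \left(12 + h\right)$)
$I{\left(\frac{154}{27} \right)} - 45067 = \left(-8736 + \left(\frac{154}{27}\right)^{2} - 716 \cdot \frac{154}{27}\right) - 45067 = \left(-8736 + \left(154 \cdot \frac{1}{27}\right)^{2} - 716 \cdot 154 \cdot \frac{1}{27}\right) - 45067 = \left(-8736 + \left(\frac{154}{27}\right)^{2} - \frac{110264}{27}\right) - 45067 = \left(-8736 + \frac{23716}{729} - \frac{110264}{27}\right) - 45067 = - \frac{9321956}{729} - 45067 = - \frac{42175799}{729}$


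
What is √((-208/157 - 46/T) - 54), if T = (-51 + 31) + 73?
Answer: 2*I*√972683295/8321 ≈ 7.4962*I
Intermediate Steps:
T = 53 (T = -20 + 73 = 53)
√((-208/157 - 46/T) - 54) = √((-208/157 - 46/53) - 54) = √(-18246/8321 - 54) = √(-467580/8321) = 2*I*√972683295/8321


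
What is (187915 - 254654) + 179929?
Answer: 113190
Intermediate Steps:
(187915 - 254654) + 179929 = -66739 + 179929 = 113190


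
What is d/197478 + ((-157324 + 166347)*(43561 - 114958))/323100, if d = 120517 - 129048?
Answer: -7067837333651/3544730100 ≈ -1993.9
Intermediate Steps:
d = -8531
d/197478 + ((-157324 + 166347)*(43561 - 114958))/323100 = -8531/197478 + ((-157324 + 166347)*(43561 - 114958))/323100 = -8531*1/197478 + (9023*(-71397))*(1/323100) = -8531/197478 - 644215131*1/323100 = -8531/197478 - 71579459/35900 = -7067837333651/3544730100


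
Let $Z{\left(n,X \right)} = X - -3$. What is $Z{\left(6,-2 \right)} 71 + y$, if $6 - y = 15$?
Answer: $62$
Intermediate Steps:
$Z{\left(n,X \right)} = 3 + X$ ($Z{\left(n,X \right)} = X + 3 = 3 + X$)
$y = -9$ ($y = 6 - 15 = -9$)
$Z{\left(6,-2 \right)} 71 + y = \left(3 - 2\right) 71 - 9 = 1 \cdot 71 - 9 = 71 - 9 = 62$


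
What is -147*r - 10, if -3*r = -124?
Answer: -6086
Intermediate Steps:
r = 124/3 (r = -1/3*(-124) = 124/3 ≈ 41.333)
-147*r - 10 = -147*124/3 - 10 = -6076 - 10 = -6086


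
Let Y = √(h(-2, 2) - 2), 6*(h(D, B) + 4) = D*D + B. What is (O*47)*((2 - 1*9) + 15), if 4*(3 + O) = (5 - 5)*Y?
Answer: -1128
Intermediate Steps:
h(D, B) = -4 + B/6 + D²/6 (h(D, B) = -4 + (D*D + B)/6 = -4 + (D² + B)/6 = -4 + (B + D²)/6 = -4 + (B/6 + D²/6) = -4 + B/6 + D²/6)
Y = I*√5 (Y = √((-4 + (⅙)*2 + (⅙)*(-2)²) - 2) = √((-4 + ⅓ + (⅙)*4) - 2) = √((-4 + ⅓ + ⅔) - 2) = √(-3 - 2) = √(-5) = I*√5 ≈ 2.2361*I)
O = -3 (O = -3 + ((5 - 5)*(I*√5))/4 = -3 + (0*(I*√5))/4 = -3 + (¼)*0 = -3 + 0 = -3)
(O*47)*((2 - 1*9) + 15) = (-3*47)*((2 - 1*9) + 15) = -141*((2 - 9) + 15) = -141*(-7 + 15) = -141*8 = -1128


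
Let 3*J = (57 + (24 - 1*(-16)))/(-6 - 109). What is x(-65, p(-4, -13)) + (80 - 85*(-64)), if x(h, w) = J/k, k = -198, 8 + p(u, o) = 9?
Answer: 377071297/68310 ≈ 5520.0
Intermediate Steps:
p(u, o) = 1 (p(u, o) = -8 + 9 = 1)
J = -97/345 (J = ((57 + (24 - 1*(-16)))/(-6 - 109))/3 = ((57 + (24 + 16))/(-115))/3 = ((57 + 40)*(-1/115))/3 = (97*(-1/115))/3 = (⅓)*(-97/115) = -97/345 ≈ -0.28116)
x(h, w) = 97/68310 (x(h, w) = -97/345/(-198) = -97/345*(-1/198) = 97/68310)
x(-65, p(-4, -13)) + (80 - 85*(-64)) = 97/68310 + (80 - 85*(-64)) = 97/68310 + (80 + 5440) = 97/68310 + 5520 = 377071297/68310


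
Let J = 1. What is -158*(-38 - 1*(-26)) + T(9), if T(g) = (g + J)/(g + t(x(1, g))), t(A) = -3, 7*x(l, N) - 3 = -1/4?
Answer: 5693/3 ≈ 1897.7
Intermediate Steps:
x(l, N) = 11/28 (x(l, N) = 3/7 + (-1/4)/7 = 3/7 + (-1*¼)/7 = 3/7 + (⅐)*(-¼) = 3/7 - 1/28 = 11/28)
T(g) = (1 + g)/(-3 + g) (T(g) = (g + 1)/(g - 3) = (1 + g)/(-3 + g))
-158*(-38 - 1*(-26)) + T(9) = -158*(-38 - 1*(-26)) + (1 + 9)/(-3 + 9) = -158*(-38 + 26) + 10/6 = -158*(-12) + (⅙)*10 = 1896 + 5/3 = 5693/3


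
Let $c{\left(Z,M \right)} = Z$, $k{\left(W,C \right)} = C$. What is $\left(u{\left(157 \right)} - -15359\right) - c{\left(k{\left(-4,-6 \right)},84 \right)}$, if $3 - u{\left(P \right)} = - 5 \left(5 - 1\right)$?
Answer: $15388$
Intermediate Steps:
$u{\left(P \right)} = 23$ ($u{\left(P \right)} = 3 - - 5 \left(5 - 1\right) = 3 - \left(-5\right) 4 = 3 - -20 = 3 + 20 = 23$)
$\left(u{\left(157 \right)} - -15359\right) - c{\left(k{\left(-4,-6 \right)},84 \right)} = \left(23 - -15359\right) - -6 = \left(23 + 15359\right) + 6 = 15382 + 6 = 15388$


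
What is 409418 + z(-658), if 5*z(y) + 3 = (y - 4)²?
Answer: 2485331/5 ≈ 4.9707e+5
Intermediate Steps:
z(y) = -⅗ + (-4 + y)²/5 (z(y) = -⅗ + (y - 4)²/5 = -⅗ + (-4 + y)²/5)
409418 + z(-658) = 409418 + (-⅗ + (-4 - 658)²/5) = 409418 + (-⅗ + (⅕)*(-662)²) = 409418 + (-⅗ + (⅕)*438244) = 409418 + (-⅗ + 438244/5) = 409418 + 438241/5 = 2485331/5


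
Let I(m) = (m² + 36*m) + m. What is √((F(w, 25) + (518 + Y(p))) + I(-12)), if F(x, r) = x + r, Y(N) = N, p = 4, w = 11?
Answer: √258 ≈ 16.062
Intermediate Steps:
I(m) = m² + 37*m
F(x, r) = r + x
√((F(w, 25) + (518 + Y(p))) + I(-12)) = √(((25 + 11) + (518 + 4)) - 12*(37 - 12)) = √((36 + 522) - 12*25) = √(558 - 300) = √258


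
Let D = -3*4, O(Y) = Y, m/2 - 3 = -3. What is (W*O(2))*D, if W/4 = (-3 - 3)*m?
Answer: 0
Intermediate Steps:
m = 0 (m = 6 + 2*(-3) = 6 - 6 = 0)
W = 0 (W = 4*((-3 - 3)*0) = 4*(-6*0) = 4*0 = 0)
D = -12
(W*O(2))*D = (0*2)*(-12) = 0*(-12) = 0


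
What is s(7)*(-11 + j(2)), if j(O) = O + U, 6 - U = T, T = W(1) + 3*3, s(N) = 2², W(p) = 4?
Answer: -64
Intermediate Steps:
s(N) = 4
T = 13 (T = 4 + 3*3 = 4 + 9 = 13)
U = -7 (U = 6 - 1*13 = 6 - 13 = -7)
j(O) = -7 + O (j(O) = O - 7 = -7 + O)
s(7)*(-11 + j(2)) = 4*(-11 + (-7 + 2)) = 4*(-11 - 5) = 4*(-16) = -64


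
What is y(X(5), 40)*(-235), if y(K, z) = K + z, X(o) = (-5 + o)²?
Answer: -9400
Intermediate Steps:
y(X(5), 40)*(-235) = ((-5 + 5)² + 40)*(-235) = (0² + 40)*(-235) = (0 + 40)*(-235) = 40*(-235) = -9400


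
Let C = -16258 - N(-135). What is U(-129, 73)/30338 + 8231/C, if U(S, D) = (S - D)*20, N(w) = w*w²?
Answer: -4812260301/37074810773 ≈ -0.12980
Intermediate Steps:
N(w) = w³
U(S, D) = -20*D + 20*S
C = 2444117 (C = -16258 - 1*(-135)³ = -16258 - 1*(-2460375) = -16258 + 2460375 = 2444117)
U(-129, 73)/30338 + 8231/C = (-20*73 + 20*(-129))/30338 + 8231/2444117 = (-1460 - 2580)*(1/30338) + 8231*(1/2444117) = -4040*1/30338 + 8231/2444117 = -2020/15169 + 8231/2444117 = -4812260301/37074810773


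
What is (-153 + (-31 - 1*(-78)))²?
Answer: 11236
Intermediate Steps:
(-153 + (-31 - 1*(-78)))² = (-153 + (-31 + 78))² = (-153 + 47)² = (-106)² = 11236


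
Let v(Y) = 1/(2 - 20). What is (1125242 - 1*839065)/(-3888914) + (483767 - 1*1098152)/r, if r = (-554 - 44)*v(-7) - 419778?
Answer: 20422522139579/14691162084542 ≈ 1.3901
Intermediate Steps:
v(Y) = -1/18 (v(Y) = 1/(-18) = -1/18)
r = -3777703/9 (r = (-554 - 44)*(-1/18) - 419778 = -598*(-1/18) - 419778 = 299/9 - 419778 = -3777703/9 ≈ -4.1975e+5)
(1125242 - 1*839065)/(-3888914) + (483767 - 1*1098152)/r = (1125242 - 1*839065)/(-3888914) + (483767 - 1*1098152)/(-3777703/9) = (1125242 - 839065)*(-1/3888914) + (483767 - 1098152)*(-9/3777703) = 286177*(-1/3888914) - 614385*(-9/3777703) = -286177/3888914 + 5529465/3777703 = 20422522139579/14691162084542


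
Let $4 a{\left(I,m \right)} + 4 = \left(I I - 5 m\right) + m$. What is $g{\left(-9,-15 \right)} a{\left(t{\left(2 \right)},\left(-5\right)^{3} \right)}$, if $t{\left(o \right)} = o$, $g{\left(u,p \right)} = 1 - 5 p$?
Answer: $9500$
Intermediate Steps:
$a{\left(I,m \right)} = -1 - m + \frac{I^{2}}{4}$ ($a{\left(I,m \right)} = -1 + \frac{\left(I I - 5 m\right) + m}{4} = -1 + \frac{\left(I^{2} - 5 m\right) + m}{4} = -1 + \frac{I^{2} - 4 m}{4} = -1 + \left(- m + \frac{I^{2}}{4}\right) = -1 - m + \frac{I^{2}}{4}$)
$g{\left(-9,-15 \right)} a{\left(t{\left(2 \right)},\left(-5\right)^{3} \right)} = \left(1 - -75\right) \left(-1 - \left(-5\right)^{3} + \frac{2^{2}}{4}\right) = \left(1 + 75\right) \left(-1 - -125 + \frac{1}{4} \cdot 4\right) = 76 \left(-1 + 125 + 1\right) = 76 \cdot 125 = 9500$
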